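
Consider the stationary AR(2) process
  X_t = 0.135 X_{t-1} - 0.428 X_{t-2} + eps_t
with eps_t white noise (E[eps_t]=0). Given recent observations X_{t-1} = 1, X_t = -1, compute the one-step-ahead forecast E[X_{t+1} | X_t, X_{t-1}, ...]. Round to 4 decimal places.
E[X_{t+1} \mid \mathcal F_t] = -0.5630

For an AR(p) model X_t = c + sum_i phi_i X_{t-i} + eps_t, the
one-step-ahead conditional mean is
  E[X_{t+1} | X_t, ...] = c + sum_i phi_i X_{t+1-i}.
Substitute known values:
  E[X_{t+1} | ...] = (0.135) * (-1) + (-0.428) * (1)
                   = -0.5630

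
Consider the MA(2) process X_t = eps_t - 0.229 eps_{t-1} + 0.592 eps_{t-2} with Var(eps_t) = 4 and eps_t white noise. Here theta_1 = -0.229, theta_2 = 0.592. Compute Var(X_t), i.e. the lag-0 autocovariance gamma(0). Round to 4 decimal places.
\gamma(0) = 5.6116

For an MA(q) process X_t = eps_t + sum_i theta_i eps_{t-i} with
Var(eps_t) = sigma^2, the variance is
  gamma(0) = sigma^2 * (1 + sum_i theta_i^2).
  sum_i theta_i^2 = (-0.229)^2 + (0.592)^2 = 0.052441 + 0.350464 = 0.402905.
  gamma(0) = 4 * (1 + 0.402905) = 4 * 1.402905 = 5.61162, which rounds to 5.6116.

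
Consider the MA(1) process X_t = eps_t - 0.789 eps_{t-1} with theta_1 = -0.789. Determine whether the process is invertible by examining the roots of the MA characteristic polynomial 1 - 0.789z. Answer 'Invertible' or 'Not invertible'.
\text{Invertible}

The MA(q) characteristic polynomial is P(z) = 1 - 0.789z.
Invertibility requires all roots to lie outside the unit circle, i.e. |z| > 1 for every root.
This is linear in z: 1 + (-0.789) z = 0  =>  z = -1/(-0.789) = 1.267427,  |z| = 1.267427.
Moduli of all roots: 1.2674.
All moduli strictly greater than 1? Yes.
Verdict: Invertible.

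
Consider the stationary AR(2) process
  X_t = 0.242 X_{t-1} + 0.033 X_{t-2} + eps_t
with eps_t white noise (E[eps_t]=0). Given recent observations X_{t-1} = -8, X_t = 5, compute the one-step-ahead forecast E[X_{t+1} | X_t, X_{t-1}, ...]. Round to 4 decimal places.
E[X_{t+1} \mid \mathcal F_t] = 0.9460

For an AR(p) model X_t = c + sum_i phi_i X_{t-i} + eps_t, the
one-step-ahead conditional mean is
  E[X_{t+1} | X_t, ...] = c + sum_i phi_i X_{t+1-i}.
Substitute known values:
  E[X_{t+1} | ...] = (0.242) * (5) + (0.033) * (-8)
                   = 0.9460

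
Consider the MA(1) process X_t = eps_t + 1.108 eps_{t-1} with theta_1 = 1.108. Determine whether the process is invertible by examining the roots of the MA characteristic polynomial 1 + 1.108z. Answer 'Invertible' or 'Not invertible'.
\text{Not invertible}

The MA(q) characteristic polynomial is P(z) = 1 + 1.108z.
Invertibility requires all roots to lie outside the unit circle, i.e. |z| > 1 for every root.
This is linear in z: 1 + (1.108) z = 0  =>  z = -1/(1.108) = -0.902527,  |z| = 0.902527.
Moduli of all roots: 0.9025.
All moduli strictly greater than 1? No.
Verdict: Not invertible.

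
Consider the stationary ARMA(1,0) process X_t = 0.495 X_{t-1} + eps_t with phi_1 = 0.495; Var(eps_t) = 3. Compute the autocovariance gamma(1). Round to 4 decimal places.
\gamma(1) = 1.9670

Multiply the model equation by X_{t-k} and take expectations. With theta_0 = psi_0 = 1 and psi_j the MA(infinity) weights, this gives
  gamma(k) - sum_i phi_i gamma(k-i) = c_k,
  c_k = sigma^2 * sum_{j=k..q} theta_j psi_{j-k}   (c_k = 0 for k > q),
using gamma(-m) = gamma(m).
Pure AR (q = 0): c_0 = sigma^2 = 3, c_k = 0 for k >= 1.
Equations for k = 0 and k = 1 (AR order 1):
  gamma(0) = phi_1 gamma(1) + c_0
  gamma(1) = phi_1 gamma(0) + c_1
Substituting the second into the first: gamma(0) (1 - phi_1^2) = c_0 + phi_1 c_1, so
  gamma(0) = c_0 / (1 - phi_1^2) = 3 / (1 - (0.495)^2) = 3 / 0.754975 = 3.973642.
  gamma(1) = phi_1 gamma(0) = (0.495)(3.973642) = 1.966953.
Therefore gamma(1) = 1.9670 (to 4 decimal places).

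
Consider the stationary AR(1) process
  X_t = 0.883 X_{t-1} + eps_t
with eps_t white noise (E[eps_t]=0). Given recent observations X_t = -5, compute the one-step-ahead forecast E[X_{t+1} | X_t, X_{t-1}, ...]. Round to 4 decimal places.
E[X_{t+1} \mid \mathcal F_t] = -4.4150

For an AR(p) model X_t = c + sum_i phi_i X_{t-i} + eps_t, the
one-step-ahead conditional mean is
  E[X_{t+1} | X_t, ...] = c + sum_i phi_i X_{t+1-i}.
Substitute known values:
  E[X_{t+1} | ...] = (0.883) * (-5)
                   = -4.4150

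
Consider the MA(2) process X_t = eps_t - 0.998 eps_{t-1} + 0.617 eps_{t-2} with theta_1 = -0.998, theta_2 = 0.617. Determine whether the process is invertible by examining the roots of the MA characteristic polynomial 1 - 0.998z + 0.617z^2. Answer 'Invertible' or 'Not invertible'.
\text{Invertible}

The MA(q) characteristic polynomial is P(z) = 1 - 0.998z + 0.617z^2.
Invertibility requires all roots to lie outside the unit circle, i.e. |z| > 1 for every root.
Set 1 + (-0.998) z + (0.617) z^2 = 0, i.e. a z^2 + b z + c = 0 with a = 0.617, b = -0.998, c = 1.
Discriminant D = b^2 - 4ac = (-0.998)^2 - 4*(0.617)*1 = 0.996004 - (2.468) = -1.471996.
D < 0, so the roots are the complex-conjugate pair z = (-b +/- i sqrt(-D)) / (2a) = 0.8088 +/- 0.9832i.
For a conjugate pair |z|^2 = z * conj(z) = (product of roots) = c/a = 1/(0.617) = 1.620746, so |z| = sqrt(1.620746) = 1.2731 for both roots.
Moduli of all roots: 1.2731, 1.2731.
All moduli strictly greater than 1? Yes.
Verdict: Invertible.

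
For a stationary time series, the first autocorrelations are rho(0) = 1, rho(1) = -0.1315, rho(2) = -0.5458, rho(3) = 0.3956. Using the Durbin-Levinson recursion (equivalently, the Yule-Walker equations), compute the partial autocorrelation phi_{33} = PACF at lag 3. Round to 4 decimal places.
\phi_{33} = 0.3141

The PACF at lag k is phi_{kk}, the last component of the solution
to the Yule-Walker system G_k phi = r_k where
  (G_k)_{ij} = rho(|i - j|), (r_k)_i = rho(i), i,j = 1..k.
Equivalently, Durbin-Levinson gives phi_{kk} iteratively:
  phi_{11} = rho(1)
  phi_{kk} = [rho(k) - sum_{j=1..k-1} phi_{k-1,j} rho(k-j)]
            / [1 - sum_{j=1..k-1} phi_{k-1,j} rho(j)],
  phi_{k,j} = phi_{k-1,j} - phi_{kk} phi_{k-1,k-j},  j = 1..k-1.
Step k = 1:
  phi_11 = rho(1) = -0.1315.
Step k = 2:
  phi_22 = [rho(2) - phi_11 rho(1)] / [1 - phi_11 rho(1)] = [-0.5458 - (-0.1315)(-0.1315)] / [1 - (-0.1315)(-0.1315)]
         = -0.56309225 / 0.98270775 = -0.573001.
  Update: phi_21 = phi_11 - phi_22 phi_11 = -0.1315 - (-0.573001)(-0.1315) = -0.20685.
Step k = 3:
  phi_33 = [rho(3) - phi_21 rho(2) - phi_22 rho(1)] / [1 - phi_21 rho(1) - phi_22 rho(2)]
    numerator   = 0.3956 - (-0.20685)(-0.5458) - (-0.573001)(-0.1315) = 0.2073519
    denominator = 1 - (-0.20685)(-0.1315) - (-0.573001)(-0.5458) = 0.66005548
  phi_33 = 0.2073519 / 0.66005548 = 0.3141.
Therefore phi_{33} = 0.3141.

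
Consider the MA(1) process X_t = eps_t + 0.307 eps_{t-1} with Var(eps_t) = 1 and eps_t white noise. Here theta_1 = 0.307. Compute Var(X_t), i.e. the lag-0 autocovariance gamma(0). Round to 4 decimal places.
\gamma(0) = 1.0942

For an MA(q) process X_t = eps_t + sum_i theta_i eps_{t-i} with
Var(eps_t) = sigma^2, the variance is
  gamma(0) = sigma^2 * (1 + sum_i theta_i^2).
  sum_i theta_i^2 = (0.307)^2 = 0.094249.
  gamma(0) = 1 * (1 + 0.094249) = 1 * 1.094249 = 1.094249, which rounds to 1.0942.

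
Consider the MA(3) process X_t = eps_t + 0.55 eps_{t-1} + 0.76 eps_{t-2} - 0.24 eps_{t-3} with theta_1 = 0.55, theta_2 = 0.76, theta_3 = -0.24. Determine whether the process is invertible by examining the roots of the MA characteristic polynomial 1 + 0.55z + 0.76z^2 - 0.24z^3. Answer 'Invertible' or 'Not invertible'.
\text{Invertible}

The MA(q) characteristic polynomial is P(z) = 1 + 0.55z + 0.76z^2 - 0.24z^3.
Invertibility requires all roots to lie outside the unit circle, i.e. |z| > 1 for every root.
Degree 3: look for a simple real root z0 first, then factor out (1 - z/z0) and solve the remaining quadratic.
Testing z0 = 4: P(4) = 1 + (0.55)(4) + (0.76)(4)^2 + (-0.24)(4)^3
  = 1 + (2.2) + (12.16) + (-15.36) = 0.  So z_0 = 4 is a root, |z_0| = 4.
Divide out the factor (1 - 0.25 z) = (1 - z/z0) (since 1/z0 = 0.25):
  P(z) = (1 - 0.25 z)(1 + (0.8) z + (0.96) z^2)
  [check: z-coef 0.8 - (0.25) = 0.55; z^2-coef 0.96 - (0.25)(0.8) = 0.76; z^3-coef -(0.25)(0.96) = -0.24.]
Remaining roots from the quadratic factor 1 + (0.8) z + (0.96) z^2:
  Set 1 + (0.8) z + (0.96) z^2 = 0, i.e. a z^2 + b z + c = 0 with a = 0.96, b = 0.8, c = 1.
  Discriminant D = b^2 - 4ac = (0.8)^2 - 4*(0.96)*1 = 0.64 - (3.84) = -3.2.
  D < 0, so the roots are the complex-conjugate pair z = (-b +/- i sqrt(-D)) / (2a) = -0.4167 +/- 0.9317i.
  For a conjugate pair |z|^2 = z * conj(z) = (product of roots) = c/a = 1/(0.96) = 1.041667, so |z| = sqrt(1.041667) = 1.0206 for both roots.
Moduli of all roots: 4.0000, 1.0206, 1.0206.
All moduli strictly greater than 1? Yes.
Verdict: Invertible.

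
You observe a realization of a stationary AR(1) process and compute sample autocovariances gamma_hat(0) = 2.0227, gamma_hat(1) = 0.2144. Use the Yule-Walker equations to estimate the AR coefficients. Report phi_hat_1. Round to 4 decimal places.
\hat\phi_{1} = 0.1060

The Yule-Walker equations for an AR(p) process read, in matrix form,
  Gamma_p phi = r_p,   with   (Gamma_p)_{ij} = gamma(|i - j|),
                       (r_p)_i = gamma(i),   i,j = 1..p.
Substitute the sample gammas (Toeplitz matrix and right-hand side of size 1):
  Gamma_p = [[2.0227]]
  r_p     = [0.2144]
With p = 1 this is the single equation gamma(0) phi_1 = gamma(1):
  phi_hat_1 = gamma(1) / gamma(0) = 0.2144 / 2.0227 = 0.1060.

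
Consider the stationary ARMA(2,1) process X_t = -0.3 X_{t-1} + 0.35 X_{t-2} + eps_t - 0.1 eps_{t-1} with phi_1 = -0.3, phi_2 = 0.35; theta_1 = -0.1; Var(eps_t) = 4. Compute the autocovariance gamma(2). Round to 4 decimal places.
\gamma(2) = 3.3034

Multiply the model equation by X_{t-k} and take expectations. With theta_0 = psi_0 = 1 and psi_j the MA(infinity) weights, this gives
  gamma(k) - sum_i phi_i gamma(k-i) = c_k,
  c_k = sigma^2 * sum_{j=k..q} theta_j psi_{j-k}   (c_k = 0 for k > q),
using gamma(-m) = gamma(m).
psi-weights needed (psi_j = theta_j + sum_i phi_i psi_{j-i}):
  psi_1 = theta_1 + phi_1 = -0.1 + (-0.3) = -0.4
Right-hand sides:
  c_0 = sigma^2 (1 + theta_1 psi_1) = 4 * (1 + (-0.1)(-0.4)) = 4 * 1.04 = 4.16
  c_1 = sigma^2 theta_1 = 4 * (-0.1) = -0.4
  c_2 = 0
Equations for k = 0, 1, 2 (AR order 2, c_2 = 0):
  (E0) gamma(0) = phi_1 gamma(1) + phi_2 gamma(2) + c_0
  (E1) gamma(1) = phi_1 gamma(0) + phi_2 gamma(1) + c_1
  (E2) gamma(2) = phi_1 gamma(1) + phi_2 gamma(0)
From (E1): gamma(1) = A gamma(0) + B with
  A = phi_1 / (1 - phi_2) = -0.3 / 0.65 = -0.461538,   B = c_1 / (1 - phi_2) = -0.4 / 0.65 = -0.615385.
Insert (E2) into (E0): gamma(0) (1 - phi_2^2) = phi_1 (1 + phi_2) gamma(1) + c_0.
  phi_1 (1 + phi_2) = (-0.3)(1.35) = -0.405,   1 - phi_2^2 = 0.8775.
Replace gamma(1) by A gamma(0) + B and collect gamma(0):
  gamma(0) [0.8775 - (-0.405)(-0.461538)] = (-0.405)(-0.615385) + 4.16
  gamma(0) * 0.690577 = 4.409231
  gamma(0) = 4.409231 / 0.690577 = 6.384851.
  gamma(1) = A gamma(0) + B = (-0.461538)(6.384851) + (-0.615385) = -3.562239.
  gamma(2) = phi_1 gamma(1) + phi_2 gamma(0) = (-0.3)(-3.562239) + (0.35)(6.384851) = 3.30337.
Therefore gamma(2) = 3.3034 (to 4 decimal places).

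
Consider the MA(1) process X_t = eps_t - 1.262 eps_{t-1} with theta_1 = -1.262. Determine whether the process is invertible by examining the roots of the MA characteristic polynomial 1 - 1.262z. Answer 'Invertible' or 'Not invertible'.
\text{Not invertible}

The MA(q) characteristic polynomial is P(z) = 1 - 1.262z.
Invertibility requires all roots to lie outside the unit circle, i.e. |z| > 1 for every root.
This is linear in z: 1 + (-1.262) z = 0  =>  z = -1/(-1.262) = 0.792393,  |z| = 0.792393.
Moduli of all roots: 0.7924.
All moduli strictly greater than 1? No.
Verdict: Not invertible.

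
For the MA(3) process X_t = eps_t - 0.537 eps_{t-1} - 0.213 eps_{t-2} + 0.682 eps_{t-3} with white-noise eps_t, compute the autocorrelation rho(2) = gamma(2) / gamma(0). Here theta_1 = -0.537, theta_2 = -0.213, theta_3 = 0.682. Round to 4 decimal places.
\rho(2) = -0.3220

For an MA(q) process with theta_0 = 1, the autocovariance is
  gamma(k) = sigma^2 * sum_{i=0..q-k} theta_i * theta_{i+k},
and rho(k) = gamma(k) / gamma(0). Sigma^2 cancels.
  numerator   = (1)*(-0.213) + (-0.537)*(0.682) = -0.579234.
  denominator = (1)^2 + (-0.537)^2 + (-0.213)^2 + (0.682)^2 = 1.798862.
  rho(2) = -0.579234 / 1.798862 = -0.3220.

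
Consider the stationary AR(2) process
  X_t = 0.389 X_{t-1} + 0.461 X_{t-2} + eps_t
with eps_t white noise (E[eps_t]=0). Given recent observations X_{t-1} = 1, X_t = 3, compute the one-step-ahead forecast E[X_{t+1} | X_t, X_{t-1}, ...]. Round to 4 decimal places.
E[X_{t+1} \mid \mathcal F_t] = 1.6280

For an AR(p) model X_t = c + sum_i phi_i X_{t-i} + eps_t, the
one-step-ahead conditional mean is
  E[X_{t+1} | X_t, ...] = c + sum_i phi_i X_{t+1-i}.
Substitute known values:
  E[X_{t+1} | ...] = (0.389) * (3) + (0.461) * (1)
                   = 1.6280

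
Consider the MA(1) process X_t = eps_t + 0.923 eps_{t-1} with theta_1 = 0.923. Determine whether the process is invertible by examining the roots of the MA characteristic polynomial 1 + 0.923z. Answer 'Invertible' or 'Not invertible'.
\text{Invertible}

The MA(q) characteristic polynomial is P(z) = 1 + 0.923z.
Invertibility requires all roots to lie outside the unit circle, i.e. |z| > 1 for every root.
This is linear in z: 1 + (0.923) z = 0  =>  z = -1/(0.923) = -1.083424,  |z| = 1.083424.
Moduli of all roots: 1.0834.
All moduli strictly greater than 1? Yes.
Verdict: Invertible.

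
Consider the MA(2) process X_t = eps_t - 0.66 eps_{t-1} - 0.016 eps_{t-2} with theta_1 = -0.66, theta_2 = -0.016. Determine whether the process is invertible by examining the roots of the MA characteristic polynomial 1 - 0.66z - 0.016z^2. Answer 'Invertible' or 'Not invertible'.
\text{Invertible}

The MA(q) characteristic polynomial is P(z) = 1 - 0.66z - 0.016z^2.
Invertibility requires all roots to lie outside the unit circle, i.e. |z| > 1 for every root.
Set 1 + (-0.66) z + (-0.016) z^2 = 0, i.e. a z^2 + b z + c = 0 with a = -0.016, b = -0.66, c = 1.
Discriminant D = b^2 - 4ac = (-0.66)^2 - 4*(-0.016)*1 = 0.4356 - (-0.064) = 0.4996.
D >= 0, so the roots are real: z = (-b +/- sqrt(D)) / (2a) = (0.66 +/- 0.706824) / (-0.032).
  z_1 = (0.66 + 0.706824) / (-0.032) = -42.7132,   |z_1| = 42.7132.
  z_2 = (0.66 - 0.706824) / (-0.032) = 1.4632,   |z_2| = 1.4632.
Moduli of all roots: 42.7132, 1.4632.
All moduli strictly greater than 1? Yes.
Verdict: Invertible.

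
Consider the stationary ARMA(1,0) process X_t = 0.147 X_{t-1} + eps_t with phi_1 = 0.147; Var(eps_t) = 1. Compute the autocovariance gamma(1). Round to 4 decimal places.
\gamma(1) = 0.1502

Multiply the model equation by X_{t-k} and take expectations. With theta_0 = psi_0 = 1 and psi_j the MA(infinity) weights, this gives
  gamma(k) - sum_i phi_i gamma(k-i) = c_k,
  c_k = sigma^2 * sum_{j=k..q} theta_j psi_{j-k}   (c_k = 0 for k > q),
using gamma(-m) = gamma(m).
Pure AR (q = 0): c_0 = sigma^2 = 1, c_k = 0 for k >= 1.
Equations for k = 0 and k = 1 (AR order 1):
  gamma(0) = phi_1 gamma(1) + c_0
  gamma(1) = phi_1 gamma(0) + c_1
Substituting the second into the first: gamma(0) (1 - phi_1^2) = c_0 + phi_1 c_1, so
  gamma(0) = c_0 / (1 - phi_1^2) = 1 / (1 - (0.147)^2) = 1 / 0.978391 = 1.022086.
  gamma(1) = phi_1 gamma(0) = (0.147)(1.022086) = 0.150247.
Therefore gamma(1) = 0.1502 (to 4 decimal places).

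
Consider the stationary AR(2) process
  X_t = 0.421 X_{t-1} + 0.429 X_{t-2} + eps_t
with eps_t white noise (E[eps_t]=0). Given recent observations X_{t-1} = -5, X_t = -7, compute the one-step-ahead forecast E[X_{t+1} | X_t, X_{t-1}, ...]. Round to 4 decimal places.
E[X_{t+1} \mid \mathcal F_t] = -5.0920

For an AR(p) model X_t = c + sum_i phi_i X_{t-i} + eps_t, the
one-step-ahead conditional mean is
  E[X_{t+1} | X_t, ...] = c + sum_i phi_i X_{t+1-i}.
Substitute known values:
  E[X_{t+1} | ...] = (0.421) * (-7) + (0.429) * (-5)
                   = -5.0920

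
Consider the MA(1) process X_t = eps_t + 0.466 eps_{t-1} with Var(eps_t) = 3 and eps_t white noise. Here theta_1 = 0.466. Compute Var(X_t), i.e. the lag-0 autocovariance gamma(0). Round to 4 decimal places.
\gamma(0) = 3.6515

For an MA(q) process X_t = eps_t + sum_i theta_i eps_{t-i} with
Var(eps_t) = sigma^2, the variance is
  gamma(0) = sigma^2 * (1 + sum_i theta_i^2).
  sum_i theta_i^2 = (0.466)^2 = 0.217156.
  gamma(0) = 3 * (1 + 0.217156) = 3 * 1.217156 = 3.651468, which rounds to 3.6515.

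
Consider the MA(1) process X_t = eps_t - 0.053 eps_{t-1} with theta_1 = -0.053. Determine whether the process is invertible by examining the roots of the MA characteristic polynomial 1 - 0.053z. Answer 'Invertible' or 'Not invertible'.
\text{Invertible}

The MA(q) characteristic polynomial is P(z) = 1 - 0.053z.
Invertibility requires all roots to lie outside the unit circle, i.e. |z| > 1 for every root.
This is linear in z: 1 + (-0.053) z = 0  =>  z = -1/(-0.053) = 18.867925,  |z| = 18.867925.
Moduli of all roots: 18.8679.
All moduli strictly greater than 1? Yes.
Verdict: Invertible.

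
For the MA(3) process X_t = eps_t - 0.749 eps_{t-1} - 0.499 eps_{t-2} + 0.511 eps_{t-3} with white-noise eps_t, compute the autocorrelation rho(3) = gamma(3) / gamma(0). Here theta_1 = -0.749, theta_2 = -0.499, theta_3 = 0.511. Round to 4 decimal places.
\rho(3) = 0.2467

For an MA(q) process with theta_0 = 1, the autocovariance is
  gamma(k) = sigma^2 * sum_{i=0..q-k} theta_i * theta_{i+k},
and rho(k) = gamma(k) / gamma(0). Sigma^2 cancels.
  numerator   = (1)*(0.511) = 0.511.
  denominator = (1)^2 + (-0.749)^2 + (-0.499)^2 + (0.511)^2 = 2.071123.
  rho(3) = 0.511 / 2.071123 = 0.2467.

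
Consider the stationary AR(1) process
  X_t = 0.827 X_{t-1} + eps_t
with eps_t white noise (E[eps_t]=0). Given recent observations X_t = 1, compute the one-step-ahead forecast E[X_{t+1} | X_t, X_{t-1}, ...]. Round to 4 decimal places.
E[X_{t+1} \mid \mathcal F_t] = 0.8270

For an AR(p) model X_t = c + sum_i phi_i X_{t-i} + eps_t, the
one-step-ahead conditional mean is
  E[X_{t+1} | X_t, ...] = c + sum_i phi_i X_{t+1-i}.
Substitute known values:
  E[X_{t+1} | ...] = (0.827) * (1)
                   = 0.8270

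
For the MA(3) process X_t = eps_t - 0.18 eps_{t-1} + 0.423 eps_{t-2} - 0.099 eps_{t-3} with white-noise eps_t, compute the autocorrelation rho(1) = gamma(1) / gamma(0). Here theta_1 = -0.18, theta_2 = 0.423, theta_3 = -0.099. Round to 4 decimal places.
\rho(1) = -0.2441

For an MA(q) process with theta_0 = 1, the autocovariance is
  gamma(k) = sigma^2 * sum_{i=0..q-k} theta_i * theta_{i+k},
and rho(k) = gamma(k) / gamma(0). Sigma^2 cancels.
  numerator   = (1)*(-0.18) + (-0.18)*(0.423) + (0.423)*(-0.099) = -0.298017.
  denominator = (1)^2 + (-0.18)^2 + (0.423)^2 + (-0.099)^2 = 1.22113.
  rho(1) = -0.298017 / 1.22113 = -0.2441.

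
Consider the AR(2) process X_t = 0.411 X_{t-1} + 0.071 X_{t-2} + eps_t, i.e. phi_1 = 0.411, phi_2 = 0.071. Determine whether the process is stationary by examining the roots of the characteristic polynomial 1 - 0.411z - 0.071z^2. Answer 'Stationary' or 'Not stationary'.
\text{Stationary}

The AR(p) characteristic polynomial is P(z) = 1 - 0.411z - 0.071z^2.
Stationarity requires all roots to lie outside the unit circle, i.e. |z| > 1 for every root.
Set 1 + (-0.411) z + (-0.071) z^2 = 0, i.e. a z^2 + b z + c = 0 with a = -0.071, b = -0.411, c = 1.
Discriminant D = b^2 - 4ac = (-0.411)^2 - 4*(-0.071)*1 = 0.168921 - (-0.284) = 0.452921.
D >= 0, so the roots are real: z = (-b +/- sqrt(D)) / (2a) = (0.411 +/- 0.672994) / (-0.142).
  z_1 = (0.411 + 0.672994) / (-0.142) = -7.6338,   |z_1| = 7.6338.
  z_2 = (0.411 - 0.672994) / (-0.142) = 1.845,   |z_2| = 1.845.
Moduli of all roots: 7.6338, 1.8450.
All moduli strictly greater than 1? Yes.
Verdict: Stationary.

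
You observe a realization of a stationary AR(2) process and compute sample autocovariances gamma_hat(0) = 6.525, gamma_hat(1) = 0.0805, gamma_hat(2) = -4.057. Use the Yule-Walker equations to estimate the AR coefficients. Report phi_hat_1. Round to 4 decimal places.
\hat\phi_{1} = 0.0200

The Yule-Walker equations for an AR(p) process read, in matrix form,
  Gamma_p phi = r_p,   with   (Gamma_p)_{ij} = gamma(|i - j|),
                       (r_p)_i = gamma(i),   i,j = 1..p.
Substitute the sample gammas (Toeplitz matrix and right-hand side of size 2):
  Gamma_p = [[6.525, 0.0805], [0.0805, 6.525]]
  r_p     = [0.0805, -4.057]
Written out:
  6.525 phi_1 + 0.0805 phi_2 = 0.0805
  0.0805 phi_1 + 6.525 phi_2 = -4.057
Solve by Cramer's rule:
  det = gamma(0)^2 - gamma(1)^2 = (6.525)^2 - (0.0805)^2 = 42.575625 - 0.00648025 = 42.56914475
  phi_hat_1 = [gamma(1) gamma(0) - gamma(1) gamma(2)] / det = [(0.0805)(6.525) - (0.0805)(-4.057)] / 42.56914475 = 0.851851 / 42.56914475 = 0.02
  phi_hat_2 = [gamma(0) gamma(2) - gamma(1)^2] / det = [(6.525)(-4.057) - (0.0805)^2] / 42.56914475 = -26.47840525 / 42.56914475 = -0.622
So phi_hat = [0.0200, -0.6220].
Therefore phi_hat_1 = 0.0200.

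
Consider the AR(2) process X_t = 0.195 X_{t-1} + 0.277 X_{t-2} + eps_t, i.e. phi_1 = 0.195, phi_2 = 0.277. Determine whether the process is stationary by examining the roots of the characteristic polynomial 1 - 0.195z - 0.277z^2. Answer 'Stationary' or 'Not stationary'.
\text{Stationary}

The AR(p) characteristic polynomial is P(z) = 1 - 0.195z - 0.277z^2.
Stationarity requires all roots to lie outside the unit circle, i.e. |z| > 1 for every root.
Set 1 + (-0.195) z + (-0.277) z^2 = 0, i.e. a z^2 + b z + c = 0 with a = -0.277, b = -0.195, c = 1.
Discriminant D = b^2 - 4ac = (-0.195)^2 - 4*(-0.277)*1 = 0.038025 - (-1.108) = 1.146025.
D >= 0, so the roots are real: z = (-b +/- sqrt(D)) / (2a) = (0.195 +/- 1.070526) / (-0.554).
  z_1 = (0.195 + 1.070526) / (-0.554) = -2.2843,   |z_1| = 2.2843.
  z_2 = (0.195 - 1.070526) / (-0.554) = 1.5804,   |z_2| = 1.5804.
Moduli of all roots: 2.2843, 1.5804.
All moduli strictly greater than 1? Yes.
Verdict: Stationary.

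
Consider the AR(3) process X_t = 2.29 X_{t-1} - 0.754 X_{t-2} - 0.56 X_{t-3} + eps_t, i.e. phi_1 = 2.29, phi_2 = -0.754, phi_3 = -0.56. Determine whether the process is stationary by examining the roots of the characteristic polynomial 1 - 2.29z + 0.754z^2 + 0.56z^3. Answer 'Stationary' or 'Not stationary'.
\text{Not stationary}

The AR(p) characteristic polynomial is P(z) = 1 - 2.29z + 0.754z^2 + 0.56z^3.
Stationarity requires all roots to lie outside the unit circle, i.e. |z| > 1 for every root.
Degree 3: look for a simple real root z0 first, then factor out (1 - z/z0) and solve the remaining quadratic.
Testing z0 = 0.625: P(0.625) = 1 + (-2.29)(0.625) + (0.754)(0.625)^2 + (0.56)(0.625)^3
  = 1 + (-1.43125) + (0.294531) + (0.136719) = 0.  So z_0 = 0.625 is a root, |z_0| = 0.625.
Divide out the factor (1 - 1.6 z) = (1 - z/z0) (since 1/z0 = 1.6):
  P(z) = (1 - 1.6 z)(1 + (-0.69) z + (-0.35) z^2)
  [check: z-coef -0.69 - (1.6) = -2.29; z^2-coef -0.35 - (1.6)(-0.69) = 0.754; z^3-coef -(1.6)(-0.35) = 0.56.]
Remaining roots from the quadratic factor 1 + (-0.69) z + (-0.35) z^2:
  Set 1 + (-0.69) z + (-0.35) z^2 = 0, i.e. a z^2 + b z + c = 0 with a = -0.35, b = -0.69, c = 1.
  Discriminant D = b^2 - 4ac = (-0.69)^2 - 4*(-0.35)*1 = 0.4761 - (-1.4) = 1.8761.
  D >= 0, so the roots are real: z = (-b +/- sqrt(D)) / (2a) = (0.69 +/- 1.369708) / (-0.7).
    z_1 = (0.69 + 1.369708) / (-0.7) = -2.9424,   |z_1| = 2.9424.
    z_2 = (0.69 - 1.369708) / (-0.7) = 0.971,   |z_2| = 0.971.
Moduli of all roots: 0.6250, 2.9424, 0.9710.
All moduli strictly greater than 1? No.
Verdict: Not stationary.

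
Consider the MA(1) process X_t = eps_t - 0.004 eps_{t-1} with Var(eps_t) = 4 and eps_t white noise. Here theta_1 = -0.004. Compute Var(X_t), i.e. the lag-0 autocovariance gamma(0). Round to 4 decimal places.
\gamma(0) = 4.0001

For an MA(q) process X_t = eps_t + sum_i theta_i eps_{t-i} with
Var(eps_t) = sigma^2, the variance is
  gamma(0) = sigma^2 * (1 + sum_i theta_i^2).
  sum_i theta_i^2 = (-0.004)^2 = 0.000016.
  gamma(0) = 4 * (1 + 0.000016) = 4 * 1.000016 = 4.000064, which rounds to 4.0001.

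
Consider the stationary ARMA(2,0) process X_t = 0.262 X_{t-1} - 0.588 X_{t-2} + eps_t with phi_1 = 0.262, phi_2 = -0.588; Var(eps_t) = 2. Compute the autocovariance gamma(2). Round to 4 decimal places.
\gamma(2) = -1.7119

Multiply the model equation by X_{t-k} and take expectations. With theta_0 = psi_0 = 1 and psi_j the MA(infinity) weights, this gives
  gamma(k) - sum_i phi_i gamma(k-i) = c_k,
  c_k = sigma^2 * sum_{j=k..q} theta_j psi_{j-k}   (c_k = 0 for k > q),
using gamma(-m) = gamma(m).
Pure AR (q = 0): c_0 = sigma^2 = 2, c_k = 0 for k >= 1.
Equations for k = 0, 1, 2 (AR order 2, c_2 = 0):
  (E0) gamma(0) = phi_1 gamma(1) + phi_2 gamma(2) + c_0
  (E1) gamma(1) = phi_1 gamma(0) + phi_2 gamma(1) + c_1
  (E2) gamma(2) = phi_1 gamma(1) + phi_2 gamma(0)
From (E1): gamma(1) = A gamma(0) + B with
  A = phi_1 / (1 - phi_2) = 0.262 / 1.588 = 0.164987,   B = c_1 / (1 - phi_2) = 0 / 1.588 = 0.
Insert (E2) into (E0): gamma(0) (1 - phi_2^2) = phi_1 (1 + phi_2) gamma(1) + c_0.
  phi_1 (1 + phi_2) = (0.262)(0.412) = 0.107944,   1 - phi_2^2 = 0.654256.
Replace gamma(1) by A gamma(0) + B and collect gamma(0):
  gamma(0) [0.654256 - (0.107944)(0.164987)] = c_0 = 2
  gamma(0) * 0.636447 = 2
  gamma(0) = 2 / 0.636447 = 3.142447.
  gamma(1) = A gamma(0) = (0.164987)(3.142447) = 0.518464.
  gamma(2) = phi_1 gamma(1) + phi_2 gamma(0) = (0.262)(0.518464) + (-0.588)(3.142447) = -1.711921.
Therefore gamma(2) = -1.7119 (to 4 decimal places).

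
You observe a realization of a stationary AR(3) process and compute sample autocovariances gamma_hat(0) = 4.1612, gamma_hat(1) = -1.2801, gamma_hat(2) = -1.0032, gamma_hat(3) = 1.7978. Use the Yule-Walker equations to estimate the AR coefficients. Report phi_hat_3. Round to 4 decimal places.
\hat\phi_{3} = 0.2770

The Yule-Walker equations for an AR(p) process read, in matrix form,
  Gamma_p phi = r_p,   with   (Gamma_p)_{ij} = gamma(|i - j|),
                       (r_p)_i = gamma(i),   i,j = 1..p.
Substitute the sample gammas (Toeplitz matrix and right-hand side of size 3):
  Gamma_p = [[4.1612, -1.2801, -1.0032], [-1.2801, 4.1612, -1.2801], [-1.0032, -1.2801, 4.1612]]
  r_p     = [-1.2801, -1.0032, 1.7978]
Written out (R1..R3):
  (R1) 4.1612 phi_1 - 1.2801 phi_2 - 1.0032 phi_3 = -1.2801
  (R2) -1.2801 phi_1 + 4.1612 phi_2 - 1.2801 phi_3 = -1.0032
  (R3) -1.0032 phi_1 - 1.2801 phi_2 + 4.1612 phi_3 = 1.7978
Gaussian elimination:
  R2 <- R2 - (-1.2801/4.1612) R1 = R2 - (-0.307628) R1:  3.767406 phi_2 - 1.588712 phi_3 = -1.396994
  R3 <- R3 - (-1.0032/4.1612) R1 = R3 - (-0.241084) R1:  -1.588712 phi_2 + 3.919344 phi_3 = 1.489188
  R3 <- R3 - (-1.588712/3.767406) R2 = R3 - (-0.421699) R2:  3.249386 phi_3 = 0.900077
Back-substitution:
  phi_hat_3 = 0.900077 / 3.249386 = 0.276999
  phi_hat_2 = (-1.396994 - (-1.588712)(0.276999)) / 3.767406 = -0.254
  phi_hat_1 = (-1.2801 - (-1.2801)(-0.254) - (-1.0032)(0.276999)) / 4.1612 = -0.318985
So phi_hat = [-0.3190, -0.2540, 0.2770].
Therefore phi_hat_3 = 0.2770.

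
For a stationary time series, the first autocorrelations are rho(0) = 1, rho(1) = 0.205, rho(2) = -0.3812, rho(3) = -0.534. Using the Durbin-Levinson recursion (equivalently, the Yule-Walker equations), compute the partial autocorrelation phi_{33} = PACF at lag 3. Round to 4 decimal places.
\phi_{33} = -0.4290

The PACF at lag k is phi_{kk}, the last component of the solution
to the Yule-Walker system G_k phi = r_k where
  (G_k)_{ij} = rho(|i - j|), (r_k)_i = rho(i), i,j = 1..k.
Equivalently, Durbin-Levinson gives phi_{kk} iteratively:
  phi_{11} = rho(1)
  phi_{kk} = [rho(k) - sum_{j=1..k-1} phi_{k-1,j} rho(k-j)]
            / [1 - sum_{j=1..k-1} phi_{k-1,j} rho(j)],
  phi_{k,j} = phi_{k-1,j} - phi_{kk} phi_{k-1,k-j},  j = 1..k-1.
Step k = 1:
  phi_11 = rho(1) = 0.205.
Step k = 2:
  phi_22 = [rho(2) - phi_11 rho(1)] / [1 - phi_11 rho(1)] = [-0.3812 - (0.205)(0.205)] / [1 - (0.205)(0.205)]
         = -0.423225 / 0.957975 = -0.441791.
  Update: phi_21 = phi_11 - phi_22 phi_11 = 0.205 - (-0.441791)(0.205) = 0.295567.
Step k = 3:
  phi_33 = [rho(3) - phi_21 rho(2) - phi_22 rho(1)] / [1 - phi_21 rho(1) - phi_22 rho(2)]
    numerator   = -0.534 - (0.295567)(-0.3812) - (-0.441791)(0.205) = -0.33076257
    denominator = 1 - (0.295567)(0.205) - (-0.441791)(-0.3812) = 0.77099789
  phi_33 = -0.33076257 / 0.77099789 = -0.429.
Therefore phi_{33} = -0.4290.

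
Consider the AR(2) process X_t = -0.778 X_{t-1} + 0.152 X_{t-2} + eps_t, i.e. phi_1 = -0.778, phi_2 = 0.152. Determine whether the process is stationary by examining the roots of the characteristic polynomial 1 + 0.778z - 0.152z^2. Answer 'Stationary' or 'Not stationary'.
\text{Stationary}

The AR(p) characteristic polynomial is P(z) = 1 + 0.778z - 0.152z^2.
Stationarity requires all roots to lie outside the unit circle, i.e. |z| > 1 for every root.
Set 1 + (0.778) z + (-0.152) z^2 = 0, i.e. a z^2 + b z + c = 0 with a = -0.152, b = 0.778, c = 1.
Discriminant D = b^2 - 4ac = (0.778)^2 - 4*(-0.152)*1 = 0.605284 - (-0.608) = 1.213284.
D >= 0, so the roots are real: z = (-b +/- sqrt(D)) / (2a) = (-0.778 +/- 1.101492) / (-0.304).
  z_1 = (-0.778 + 1.101492) / (-0.304) = -1.0641,   |z_1| = 1.0641.
  z_2 = (-0.778 - 1.101492) / (-0.304) = 6.1825,   |z_2| = 6.1825.
Moduli of all roots: 1.0641, 6.1825.
All moduli strictly greater than 1? Yes.
Verdict: Stationary.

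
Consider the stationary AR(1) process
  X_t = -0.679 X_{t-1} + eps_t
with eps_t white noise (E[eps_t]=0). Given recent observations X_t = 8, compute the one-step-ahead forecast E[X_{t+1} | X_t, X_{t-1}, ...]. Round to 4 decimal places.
E[X_{t+1} \mid \mathcal F_t] = -5.4320

For an AR(p) model X_t = c + sum_i phi_i X_{t-i} + eps_t, the
one-step-ahead conditional mean is
  E[X_{t+1} | X_t, ...] = c + sum_i phi_i X_{t+1-i}.
Substitute known values:
  E[X_{t+1} | ...] = (-0.679) * (8)
                   = -5.4320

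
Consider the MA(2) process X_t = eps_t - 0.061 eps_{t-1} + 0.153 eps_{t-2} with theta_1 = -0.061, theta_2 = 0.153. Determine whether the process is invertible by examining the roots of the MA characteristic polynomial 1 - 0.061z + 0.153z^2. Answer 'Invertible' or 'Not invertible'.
\text{Invertible}

The MA(q) characteristic polynomial is P(z) = 1 - 0.061z + 0.153z^2.
Invertibility requires all roots to lie outside the unit circle, i.e. |z| > 1 for every root.
Set 1 + (-0.061) z + (0.153) z^2 = 0, i.e. a z^2 + b z + c = 0 with a = 0.153, b = -0.061, c = 1.
Discriminant D = b^2 - 4ac = (-0.061)^2 - 4*(0.153)*1 = 0.003721 - (0.612) = -0.608279.
D < 0, so the roots are the complex-conjugate pair z = (-b +/- i sqrt(-D)) / (2a) = 0.1993 +/- 2.5488i.
For a conjugate pair |z|^2 = z * conj(z) = (product of roots) = c/a = 1/(0.153) = 6.535948, so |z| = sqrt(6.535948) = 2.5565 for both roots.
Moduli of all roots: 2.5565, 2.5565.
All moduli strictly greater than 1? Yes.
Verdict: Invertible.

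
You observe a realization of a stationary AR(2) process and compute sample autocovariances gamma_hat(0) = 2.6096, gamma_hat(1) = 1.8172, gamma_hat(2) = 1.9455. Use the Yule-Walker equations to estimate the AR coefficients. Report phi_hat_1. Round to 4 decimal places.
\hat\phi_{1} = 0.3440

The Yule-Walker equations for an AR(p) process read, in matrix form,
  Gamma_p phi = r_p,   with   (Gamma_p)_{ij} = gamma(|i - j|),
                       (r_p)_i = gamma(i),   i,j = 1..p.
Substitute the sample gammas (Toeplitz matrix and right-hand side of size 2):
  Gamma_p = [[2.6096, 1.8172], [1.8172, 2.6096]]
  r_p     = [1.8172, 1.9455]
Written out:
  2.6096 phi_1 + 1.8172 phi_2 = 1.8172
  1.8172 phi_1 + 2.6096 phi_2 = 1.9455
Solve by Cramer's rule:
  det = gamma(0)^2 - gamma(1)^2 = (2.6096)^2 - (1.8172)^2 = 6.81001216 - 3.30221584 = 3.50779632
  phi_hat_1 = [gamma(1) gamma(0) - gamma(1) gamma(2)] / det = [(1.8172)(2.6096) - (1.8172)(1.9455)] / 3.50779632 = 1.20680252 / 3.50779632 = 0.344
  phi_hat_2 = [gamma(0) gamma(2) - gamma(1)^2] / det = [(2.6096)(1.9455) - (1.8172)^2] / 3.50779632 = 1.77476096 / 3.50779632 = 0.5059
So phi_hat = [0.3440, 0.5059].
Therefore phi_hat_1 = 0.3440.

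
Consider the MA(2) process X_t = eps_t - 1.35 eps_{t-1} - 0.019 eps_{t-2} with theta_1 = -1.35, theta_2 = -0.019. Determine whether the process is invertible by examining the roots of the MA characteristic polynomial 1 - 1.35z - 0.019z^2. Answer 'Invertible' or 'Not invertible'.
\text{Not invertible}

The MA(q) characteristic polynomial is P(z) = 1 - 1.35z - 0.019z^2.
Invertibility requires all roots to lie outside the unit circle, i.e. |z| > 1 for every root.
Set 1 + (-1.35) z + (-0.019) z^2 = 0, i.e. a z^2 + b z + c = 0 with a = -0.019, b = -1.35, c = 1.
Discriminant D = b^2 - 4ac = (-1.35)^2 - 4*(-0.019)*1 = 1.8225 - (-0.076) = 1.8985.
D >= 0, so the roots are real: z = (-b +/- sqrt(D)) / (2a) = (1.35 +/- 1.377861) / (-0.038).
  z_1 = (1.35 + 1.377861) / (-0.038) = -71.7858,   |z_1| = 71.7858.
  z_2 = (1.35 - 1.377861) / (-0.038) = 0.7332,   |z_2| = 0.7332.
Moduli of all roots: 71.7858, 0.7332.
All moduli strictly greater than 1? No.
Verdict: Not invertible.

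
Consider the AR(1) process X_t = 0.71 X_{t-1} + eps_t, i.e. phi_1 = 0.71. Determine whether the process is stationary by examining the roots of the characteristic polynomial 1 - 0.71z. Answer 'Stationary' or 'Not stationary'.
\text{Stationary}

The AR(p) characteristic polynomial is P(z) = 1 - 0.71z.
Stationarity requires all roots to lie outside the unit circle, i.e. |z| > 1 for every root.
This is linear in z: 1 + (-0.71) z = 0  =>  z = -1/(-0.71) = 1.408451,  |z| = 1.408451.
Moduli of all roots: 1.4085.
All moduli strictly greater than 1? Yes.
Verdict: Stationary.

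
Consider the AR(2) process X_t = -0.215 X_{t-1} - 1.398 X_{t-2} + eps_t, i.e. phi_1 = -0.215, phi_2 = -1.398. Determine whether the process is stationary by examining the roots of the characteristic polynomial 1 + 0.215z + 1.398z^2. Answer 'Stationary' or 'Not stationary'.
\text{Not stationary}

The AR(p) characteristic polynomial is P(z) = 1 + 0.215z + 1.398z^2.
Stationarity requires all roots to lie outside the unit circle, i.e. |z| > 1 for every root.
Set 1 + (0.215) z + (1.398) z^2 = 0, i.e. a z^2 + b z + c = 0 with a = 1.398, b = 0.215, c = 1.
Discriminant D = b^2 - 4ac = (0.215)^2 - 4*(1.398)*1 = 0.046225 - (5.592) = -5.545775.
D < 0, so the roots are the complex-conjugate pair z = (-b +/- i sqrt(-D)) / (2a) = -0.0769 +/- 0.8423i.
For a conjugate pair |z|^2 = z * conj(z) = (product of roots) = c/a = 1/(1.398) = 0.715308, so |z| = sqrt(0.715308) = 0.8458 for both roots.
Moduli of all roots: 0.8458, 0.8458.
All moduli strictly greater than 1? No.
Verdict: Not stationary.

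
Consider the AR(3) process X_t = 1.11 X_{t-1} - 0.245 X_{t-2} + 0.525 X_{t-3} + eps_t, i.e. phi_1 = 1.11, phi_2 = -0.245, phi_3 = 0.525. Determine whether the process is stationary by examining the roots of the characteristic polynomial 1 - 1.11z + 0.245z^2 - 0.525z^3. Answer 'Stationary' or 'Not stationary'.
\text{Not stationary}

The AR(p) characteristic polynomial is P(z) = 1 - 1.11z + 0.245z^2 - 0.525z^3.
Stationarity requires all roots to lie outside the unit circle, i.e. |z| > 1 for every root.
Degree 3: look for a simple real root z0 first, then factor out (1 - z/z0) and solve the remaining quadratic.
Testing z0 = 0.8: P(0.8) = 1 + (-1.11)(0.8) + (0.245)(0.8)^2 + (-0.525)(0.8)^3
  = 1 + (-0.888) + (0.1568) + (-0.2688) = 0.  So z_0 = 0.8 is a root, |z_0| = 0.8.
Divide out the factor (1 - 1.25 z) = (1 - z/z0) (since 1/z0 = 1.25):
  P(z) = (1 - 1.25 z)(1 + (0.14) z + (0.42) z^2)
  [check: z-coef 0.14 - (1.25) = -1.11; z^2-coef 0.42 - (1.25)(0.14) = 0.245; z^3-coef -(1.25)(0.42) = -0.525.]
Remaining roots from the quadratic factor 1 + (0.14) z + (0.42) z^2:
  Set 1 + (0.14) z + (0.42) z^2 = 0, i.e. a z^2 + b z + c = 0 with a = 0.42, b = 0.14, c = 1.
  Discriminant D = b^2 - 4ac = (0.14)^2 - 4*(0.42)*1 = 0.0196 - (1.68) = -1.6604.
  D < 0, so the roots are the complex-conjugate pair z = (-b +/- i sqrt(-D)) / (2a) = -0.1667 +/- 1.534i.
  For a conjugate pair |z|^2 = z * conj(z) = (product of roots) = c/a = 1/(0.42) = 2.380952, so |z| = sqrt(2.380952) = 1.543 for both roots.
Moduli of all roots: 0.8000, 1.5430, 1.5430.
All moduli strictly greater than 1? No.
Verdict: Not stationary.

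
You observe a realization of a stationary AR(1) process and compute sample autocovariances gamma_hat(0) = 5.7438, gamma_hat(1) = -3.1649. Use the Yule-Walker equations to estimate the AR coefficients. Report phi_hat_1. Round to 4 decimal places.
\hat\phi_{1} = -0.5510

The Yule-Walker equations for an AR(p) process read, in matrix form,
  Gamma_p phi = r_p,   with   (Gamma_p)_{ij} = gamma(|i - j|),
                       (r_p)_i = gamma(i),   i,j = 1..p.
Substitute the sample gammas (Toeplitz matrix and right-hand side of size 1):
  Gamma_p = [[5.7438]]
  r_p     = [-3.1649]
With p = 1 this is the single equation gamma(0) phi_1 = gamma(1):
  phi_hat_1 = gamma(1) / gamma(0) = -3.1649 / 5.7438 = -0.5510.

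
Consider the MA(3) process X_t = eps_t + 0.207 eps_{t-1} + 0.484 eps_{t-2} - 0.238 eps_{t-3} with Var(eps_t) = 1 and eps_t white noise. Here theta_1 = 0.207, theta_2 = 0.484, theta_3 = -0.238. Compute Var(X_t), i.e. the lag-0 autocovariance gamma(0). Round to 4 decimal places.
\gamma(0) = 1.3337

For an MA(q) process X_t = eps_t + sum_i theta_i eps_{t-i} with
Var(eps_t) = sigma^2, the variance is
  gamma(0) = sigma^2 * (1 + sum_i theta_i^2).
  sum_i theta_i^2 = (0.207)^2 + (0.484)^2 + (-0.238)^2 = 0.042849 + 0.234256 + 0.056644 = 0.333749.
  gamma(0) = 1 * (1 + 0.333749) = 1 * 1.333749 = 1.333749, which rounds to 1.3337.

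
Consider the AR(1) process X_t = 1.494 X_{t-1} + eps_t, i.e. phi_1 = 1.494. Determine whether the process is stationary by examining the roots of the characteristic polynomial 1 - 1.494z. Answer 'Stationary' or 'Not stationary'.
\text{Not stationary}

The AR(p) characteristic polynomial is P(z) = 1 - 1.494z.
Stationarity requires all roots to lie outside the unit circle, i.e. |z| > 1 for every root.
This is linear in z: 1 + (-1.494) z = 0  =>  z = -1/(-1.494) = 0.669344,  |z| = 0.669344.
Moduli of all roots: 0.6693.
All moduli strictly greater than 1? No.
Verdict: Not stationary.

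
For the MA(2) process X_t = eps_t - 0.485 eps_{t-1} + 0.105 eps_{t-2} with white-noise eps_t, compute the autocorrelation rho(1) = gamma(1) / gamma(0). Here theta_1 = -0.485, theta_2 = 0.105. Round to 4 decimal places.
\rho(1) = -0.4300

For an MA(q) process with theta_0 = 1, the autocovariance is
  gamma(k) = sigma^2 * sum_{i=0..q-k} theta_i * theta_{i+k},
and rho(k) = gamma(k) / gamma(0). Sigma^2 cancels.
  numerator   = (1)*(-0.485) + (-0.485)*(0.105) = -0.535925.
  denominator = (1)^2 + (-0.485)^2 + (0.105)^2 = 1.24625.
  rho(1) = -0.535925 / 1.24625 = -0.4300.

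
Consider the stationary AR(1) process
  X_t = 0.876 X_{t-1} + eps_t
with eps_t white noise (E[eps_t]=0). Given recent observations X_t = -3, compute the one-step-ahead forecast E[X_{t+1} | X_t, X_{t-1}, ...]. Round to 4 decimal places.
E[X_{t+1} \mid \mathcal F_t] = -2.6280

For an AR(p) model X_t = c + sum_i phi_i X_{t-i} + eps_t, the
one-step-ahead conditional mean is
  E[X_{t+1} | X_t, ...] = c + sum_i phi_i X_{t+1-i}.
Substitute known values:
  E[X_{t+1} | ...] = (0.876) * (-3)
                   = -2.6280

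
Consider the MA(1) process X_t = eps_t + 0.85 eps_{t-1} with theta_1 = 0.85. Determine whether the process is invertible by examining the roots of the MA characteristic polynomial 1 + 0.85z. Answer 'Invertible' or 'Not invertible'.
\text{Invertible}

The MA(q) characteristic polynomial is P(z) = 1 + 0.85z.
Invertibility requires all roots to lie outside the unit circle, i.e. |z| > 1 for every root.
This is linear in z: 1 + (0.85) z = 0  =>  z = -1/(0.85) = -1.176471,  |z| = 1.176471.
Moduli of all roots: 1.1765.
All moduli strictly greater than 1? Yes.
Verdict: Invertible.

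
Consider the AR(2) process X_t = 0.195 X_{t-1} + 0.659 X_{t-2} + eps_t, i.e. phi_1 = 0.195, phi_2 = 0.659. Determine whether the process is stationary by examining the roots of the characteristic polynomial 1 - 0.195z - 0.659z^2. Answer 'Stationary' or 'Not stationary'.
\text{Stationary}

The AR(p) characteristic polynomial is P(z) = 1 - 0.195z - 0.659z^2.
Stationarity requires all roots to lie outside the unit circle, i.e. |z| > 1 for every root.
Set 1 + (-0.195) z + (-0.659) z^2 = 0, i.e. a z^2 + b z + c = 0 with a = -0.659, b = -0.195, c = 1.
Discriminant D = b^2 - 4ac = (-0.195)^2 - 4*(-0.659)*1 = 0.038025 - (-2.636) = 2.674025.
D >= 0, so the roots are real: z = (-b +/- sqrt(D)) / (2a) = (0.195 +/- 1.635245) / (-1.318).
  z_1 = (0.195 + 1.635245) / (-1.318) = -1.3887,   |z_1| = 1.3887.
  z_2 = (0.195 - 1.635245) / (-1.318) = 1.0928,   |z_2| = 1.0928.
Moduli of all roots: 1.3887, 1.0928.
All moduli strictly greater than 1? Yes.
Verdict: Stationary.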